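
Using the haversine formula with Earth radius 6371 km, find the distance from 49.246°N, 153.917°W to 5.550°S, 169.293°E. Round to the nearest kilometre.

Δλ = 169.293 − -153.917 = 323.210°; wrapped into (−180°, 180°]: -36.790°.
Δφ = -5.550 − 49.246 = -54.796°.
a = sin²(Δφ/2) + cos φ₁ · cos φ₂ · sin²(Δλ/2) = 0.276459.
c = 2·atan2(√a, √(1−a)) = 1.10730 rad → d = 6371·c ≈ 7054.58 km.

7055 km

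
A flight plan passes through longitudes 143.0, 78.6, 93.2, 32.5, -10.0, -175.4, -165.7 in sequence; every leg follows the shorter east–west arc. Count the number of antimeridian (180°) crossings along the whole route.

0

Leg 1: +143.0° → +78.6°, shortest Δλ = -64.4° (west) — does not cross 180°.
Leg 2: +78.6° → +93.2°, shortest Δλ = 14.6° (east) — does not cross 180°.
Leg 3: +93.2° → +32.5°, shortest Δλ = -60.7° (west) — does not cross 180°.
Leg 4: +32.5° → -10.0°, shortest Δλ = -42.5° (west) — does not cross 180°.
Leg 5: -10.0° → -175.4°, shortest Δλ = -165.4° (west) — does not cross 180°.
Leg 6: -175.4° → -165.7°, shortest Δλ = 9.7° (east) — does not cross 180°.
Total crossings: 0.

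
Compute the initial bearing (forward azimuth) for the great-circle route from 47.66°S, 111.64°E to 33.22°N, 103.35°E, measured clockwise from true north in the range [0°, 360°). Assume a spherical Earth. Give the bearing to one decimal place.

353.0°

Δλ = 103.35 − 111.64 = -8.29°.
θ = atan2( sin Δλ · cos φ₂ , cos φ₁ · sin φ₂ − sin φ₁ · cos φ₂ · cos Δλ )
  = atan2(-0.12062, 0.98090) = -7.010° → normalised to [0°, 360°): 352.990°.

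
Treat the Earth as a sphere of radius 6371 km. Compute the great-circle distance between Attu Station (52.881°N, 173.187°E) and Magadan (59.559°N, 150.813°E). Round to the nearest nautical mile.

Δλ = 150.813 − 173.187 = -22.374°.
Δφ = 59.559 − 52.881 = 6.678°.
a = sin²(Δφ/2) + cos φ₁ · cos φ₂ · sin²(Δλ/2) = 0.014901.
c = 2·atan2(√a, √(1−a)) = 0.24475 rad → d = 6371·c ≈ 1559.30 km ≈ 841.95 nmi.

842 nmi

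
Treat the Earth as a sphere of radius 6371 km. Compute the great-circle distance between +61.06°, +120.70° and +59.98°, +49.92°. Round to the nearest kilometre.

Δλ = 49.92 − 120.70 = -70.78°.
Δφ = 59.98 − 61.06 = -1.08°.
a = sin²(Δφ/2) + cos φ₁ · cos φ₂ · sin²(Δλ/2) = 0.081287.
c = 2·atan2(√a, √(1−a)) = 0.57824 rad → d = 6371·c ≈ 3683.97 km.

3684 km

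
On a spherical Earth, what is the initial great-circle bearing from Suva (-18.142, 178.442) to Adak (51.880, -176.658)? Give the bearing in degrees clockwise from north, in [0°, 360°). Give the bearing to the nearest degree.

3°

Δλ = -176.658 − 178.442 = -355.100°; wrapped into (−180°, 180°]: 4.900°.
θ = atan2( sin Δλ · cos φ₂ , cos φ₁ · sin φ₂ − sin φ₁ · cos φ₂ · cos Δλ )
  = atan2(0.05273, 0.93912) = 3.214° → normalised to [0°, 360°): 3.214°.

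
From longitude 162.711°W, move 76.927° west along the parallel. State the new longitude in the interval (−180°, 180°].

Start at -162.711°; shift −76.927° → -239.638°.
-239.638° lies outside (−180°, 180°]; add 360° → +120.362°.

120.362°E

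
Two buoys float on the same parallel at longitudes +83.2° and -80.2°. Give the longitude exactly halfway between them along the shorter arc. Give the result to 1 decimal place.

Signed shortest Δλ from +83.2° to -80.2° is -163.4°.
Midpoint longitude = +83.2° + (-163.4°)/2 = +83.2° − 81.7° = +1.5°.

+1.5°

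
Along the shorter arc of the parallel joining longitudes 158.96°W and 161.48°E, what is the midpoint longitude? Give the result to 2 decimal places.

178.74°W

Signed shortest Δλ from -158.96° to +161.48° is -39.56°.
Midpoint longitude = -158.96° + (-39.56°)/2 = -158.96° − 19.78° = -178.74°.
(The naïve average (-158.96 + +161.48)/2 = 1.26° is on the wrong side of the globe.)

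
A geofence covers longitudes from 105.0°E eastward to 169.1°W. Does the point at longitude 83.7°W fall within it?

Band width going east from +105.0° to -169.1°: ((-169.1 − 105.0) mod 360) = 85.9°.
Offset of -83.7° east of the west edge: ((-83.7 − 105.0) mod 360) = 171.3°.
171.3° > 85.9° ⇒ outside.

No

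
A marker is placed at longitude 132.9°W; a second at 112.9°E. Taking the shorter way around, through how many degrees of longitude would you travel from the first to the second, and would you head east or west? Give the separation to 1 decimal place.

Raw difference: 112.9 − -132.9 = 245.8°.
Normalise into (−180°, 180°]: 245.8° − 360° = -114.2°.
Negative ⇒ the second point lies to the west; separation 114.2°.

114.2° west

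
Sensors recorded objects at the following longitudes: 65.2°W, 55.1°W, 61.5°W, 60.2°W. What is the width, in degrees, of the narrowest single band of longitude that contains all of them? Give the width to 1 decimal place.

Sort the longitudes: -65.2°, -61.5°, -60.2°, -55.1°.
Eastward gaps between consecutive values (wrapping around): 3.7°, 1.3°, 5.1°, 349.9°.
Largest gap = 349.9° ⇒ minimal covering band is its complement: 360° − 349.9° = 10.1°.
Band runs from -65.2° eastward to -55.1°.

10.1°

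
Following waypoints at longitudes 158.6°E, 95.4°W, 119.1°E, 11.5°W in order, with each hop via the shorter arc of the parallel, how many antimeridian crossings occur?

Leg 1: +158.6° → -95.4°, shortest Δλ = 106.0° (east) — crosses 180°.
Leg 2: -95.4° → +119.1°, shortest Δλ = -145.5° (west) — crosses 180°.
Leg 3: +119.1° → -11.5°, shortest Δλ = -130.6° (west) — does not cross 180°.
Total crossings: 2.

2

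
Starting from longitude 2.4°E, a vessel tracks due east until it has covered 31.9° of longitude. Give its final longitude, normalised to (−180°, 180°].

Start at +2.4°; shift +31.9° → +34.3°.
+34.3° already lies in (−180°, 180°].

34.3°E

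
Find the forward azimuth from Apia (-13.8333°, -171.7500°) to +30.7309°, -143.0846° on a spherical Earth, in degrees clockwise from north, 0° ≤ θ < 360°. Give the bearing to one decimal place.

Δλ = -143.0846 − -171.7500 = 28.6654°.
θ = atan2( sin Δλ · cos φ₂ , cos φ₁ · sin φ₂ − sin φ₁ · cos φ₂ · cos Δλ )
  = atan2(0.41233, 0.67652) = 31.362° → normalised to [0°, 360°): 31.362°.

31.4°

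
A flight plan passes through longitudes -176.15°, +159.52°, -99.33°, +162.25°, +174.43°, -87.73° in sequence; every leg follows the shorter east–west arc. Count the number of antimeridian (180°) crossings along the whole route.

Leg 1: -176.15° → +159.52°, shortest Δλ = -24.33° (west) — crosses 180°.
Leg 2: +159.52° → -99.33°, shortest Δλ = 101.15° (east) — crosses 180°.
Leg 3: -99.33° → +162.25°, shortest Δλ = -98.42° (west) — crosses 180°.
Leg 4: +162.25° → +174.43°, shortest Δλ = 12.18° (east) — does not cross 180°.
Leg 5: +174.43° → -87.73°, shortest Δλ = 97.84° (east) — crosses 180°.
Total crossings: 4.

4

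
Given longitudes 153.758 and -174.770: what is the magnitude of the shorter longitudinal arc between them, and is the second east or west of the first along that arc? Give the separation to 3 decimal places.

31.472° east

Raw difference: -174.770 − 153.758 = -328.528°.
Normalise into (−180°, 180°]: -328.528° + 360° = 31.472°.
Positive ⇒ the second point lies to the east; separation 31.472°.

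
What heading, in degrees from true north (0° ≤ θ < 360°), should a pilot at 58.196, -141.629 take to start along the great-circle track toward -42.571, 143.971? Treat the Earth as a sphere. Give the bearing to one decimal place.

Δλ = 143.971 − -141.629 = 285.600°; wrapped into (−180°, 180°]: -74.400°.
θ = atan2( sin Δλ · cos φ₂ , cos φ₁ · sin φ₂ − sin φ₁ · cos φ₂ · cos Δλ )
  = atan2(-0.70931, -0.52484) = -126.499° → normalised to [0°, 360°): 233.501°.

233.5°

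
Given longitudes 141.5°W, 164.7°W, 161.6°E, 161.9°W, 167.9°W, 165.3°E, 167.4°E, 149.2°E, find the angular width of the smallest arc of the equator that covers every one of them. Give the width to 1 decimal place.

69.3°

Sort the longitudes: -167.9°, -164.7°, -161.9°, -141.5°, +149.2°, +161.6°, +165.3°, +167.4°.
Eastward gaps between consecutive values (wrapping around): 3.2°, 2.8°, 20.4°, 290.7°, 12.4°, 3.7°, 2.1°, 24.7°.
Largest gap = 290.7° ⇒ minimal covering band is its complement: 360° − 290.7° = 69.3°.
Band runs from +149.2° eastward to -141.5°, crossing the antimeridian.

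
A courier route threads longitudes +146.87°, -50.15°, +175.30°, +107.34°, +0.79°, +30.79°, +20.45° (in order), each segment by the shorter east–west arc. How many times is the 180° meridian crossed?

Leg 1: +146.87° → -50.15°, shortest Δλ = 162.98° (east) — crosses 180°.
Leg 2: -50.15° → +175.30°, shortest Δλ = -134.55° (west) — crosses 180°.
Leg 3: +175.30° → +107.34°, shortest Δλ = -67.96° (west) — does not cross 180°.
Leg 4: +107.34° → +0.79°, shortest Δλ = -106.55° (west) — does not cross 180°.
Leg 5: +0.79° → +30.79°, shortest Δλ = 30.0° (east) — does not cross 180°.
Leg 6: +30.79° → +20.45°, shortest Δλ = -10.34° (west) — does not cross 180°.
Total crossings: 2.

2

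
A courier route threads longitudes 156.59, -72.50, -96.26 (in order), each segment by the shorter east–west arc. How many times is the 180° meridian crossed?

Leg 1: +156.59° → -72.50°, shortest Δλ = 130.91° (east) — crosses 180°.
Leg 2: -72.50° → -96.26°, shortest Δλ = -23.76° (west) — does not cross 180°.
Total crossings: 1.

1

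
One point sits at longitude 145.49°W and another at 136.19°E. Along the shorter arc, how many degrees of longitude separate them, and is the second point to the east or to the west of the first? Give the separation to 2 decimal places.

78.32° west

Raw difference: 136.19 − -145.49 = 281.68°.
Normalise into (−180°, 180°]: 281.68° − 360° = -78.32°.
Negative ⇒ the second point lies to the west; separation 78.32°.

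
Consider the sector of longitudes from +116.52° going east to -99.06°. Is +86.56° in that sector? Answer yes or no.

Band width going east from +116.52° to -99.06°: ((-99.06 − 116.52) mod 360) = 144.42°.
Offset of +86.56° east of the west edge: ((86.56 − 116.52) mod 360) = 330.04°.
330.04° > 144.42° ⇒ outside.

No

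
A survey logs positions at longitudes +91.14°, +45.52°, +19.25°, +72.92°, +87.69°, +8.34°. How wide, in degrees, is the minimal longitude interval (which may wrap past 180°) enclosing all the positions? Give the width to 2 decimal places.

Sort the longitudes: +8.34°, +19.25°, +45.52°, +72.92°, +87.69°, +91.14°.
Eastward gaps between consecutive values (wrapping around): 10.91°, 26.27°, 27.40°, 14.77°, 3.45°, 277.20°.
Largest gap = 277.20° ⇒ minimal covering band is its complement: 360° − 277.20° = 82.80°.
Band runs from +8.34° eastward to +91.14°.

82.80°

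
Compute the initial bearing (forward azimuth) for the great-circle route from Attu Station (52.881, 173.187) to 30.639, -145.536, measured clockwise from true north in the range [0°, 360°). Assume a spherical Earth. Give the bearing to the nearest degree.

Δλ = -145.536 − 173.187 = -318.723°; wrapped into (−180°, 180°]: 41.277°.
θ = atan2( sin Δλ · cos φ₂ , cos φ₁ · sin φ₂ − sin φ₁ · cos φ₂ · cos Δλ )
  = atan2(0.56760, -0.20805) = 110.130° → normalised to [0°, 360°): 110.130°.

110°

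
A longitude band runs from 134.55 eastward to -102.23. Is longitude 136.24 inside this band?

Band width going east from +134.55° to -102.23°: ((-102.23 − 134.55) mod 360) = 123.22°.
Offset of +136.24° east of the west edge: ((136.24 − 134.55) mod 360) = 1.69°.
1.69° ≤ 123.22° ⇒ inside.

Yes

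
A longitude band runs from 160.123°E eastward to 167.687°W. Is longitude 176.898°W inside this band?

Band width going east from +160.123° to -167.687°: ((-167.687 − 160.123) mod 360) = 32.190°.
Offset of -176.898° east of the west edge: ((-176.898 − 160.123) mod 360) = 22.979°.
22.979° ≤ 32.190° ⇒ inside.

Yes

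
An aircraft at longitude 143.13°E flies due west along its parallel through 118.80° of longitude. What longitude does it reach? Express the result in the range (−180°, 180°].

Start at +143.13°; shift −118.80° → +24.33°.
+24.33° already lies in (−180°, 180°].

24.33°E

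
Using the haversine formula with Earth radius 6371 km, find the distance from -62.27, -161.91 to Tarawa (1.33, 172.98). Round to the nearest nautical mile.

Δλ = 172.98 − -161.91 = 334.89°; wrapped into (−180°, 180°]: -25.11°.
Δφ = 1.33 − -62.27 = 63.60°.
a = sin²(Δφ/2) + cos φ₁ · cos φ₂ · sin²(Δλ/2) = 0.299663.
c = 2·atan2(√a, √(1−a)) = 1.15854 rad → d = 6371·c ≈ 7381.09 km ≈ 3985.47 nmi.

3985 nmi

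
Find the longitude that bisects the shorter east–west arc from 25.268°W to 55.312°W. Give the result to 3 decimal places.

40.290°W

Signed shortest Δλ from -25.268° to -55.312° is -30.044°.
Midpoint longitude = -25.268° + (-30.044°)/2 = -25.268° − 15.022° = -40.290°.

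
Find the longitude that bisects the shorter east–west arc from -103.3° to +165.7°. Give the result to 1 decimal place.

-148.8°

Signed shortest Δλ from -103.3° to +165.7° is -91.0°.
Midpoint longitude = -103.3° + (-91.0°)/2 = -103.3° − 45.5° = -148.8°.
(The naïve average (-103.3 + +165.7)/2 = 31.2° is on the wrong side of the globe.)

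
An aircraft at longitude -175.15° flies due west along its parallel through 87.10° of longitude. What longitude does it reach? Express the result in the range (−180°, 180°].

Start at -175.15°; shift −87.10° → -262.25°.
-262.25° lies outside (−180°, 180°]; add 360° → +97.75°.

+97.75°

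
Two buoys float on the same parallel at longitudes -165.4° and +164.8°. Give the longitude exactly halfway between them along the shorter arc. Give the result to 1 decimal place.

Signed shortest Δλ from -165.4° to +164.8° is -29.8°.
Midpoint longitude = -165.4° + (-29.8°)/2 = -165.4° − 14.9° = -180.3°.
Normalise into (−180°, 180°]: +179.7°.
(The naïve average (-165.4 + +164.8)/2 = -0.3° is on the wrong side of the globe.)

+179.7°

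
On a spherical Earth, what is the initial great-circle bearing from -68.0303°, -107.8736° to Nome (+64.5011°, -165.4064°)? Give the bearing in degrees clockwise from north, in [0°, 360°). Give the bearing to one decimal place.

326.7°

Δλ = -165.4064 − -107.8736 = -57.5328°.
θ = atan2( sin Δλ · cos φ₂ , cos φ₁ · sin φ₂ − sin φ₁ · cos φ₂ · cos Δλ )
  = atan2(-0.36321, 0.55199) = -33.345° → normalised to [0°, 360°): 326.655°.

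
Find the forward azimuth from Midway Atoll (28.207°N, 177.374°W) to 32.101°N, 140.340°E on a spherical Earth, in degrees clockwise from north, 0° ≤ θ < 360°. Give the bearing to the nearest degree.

Δλ = 140.340 − -177.374 = 317.714°; wrapped into (−180°, 180°]: -42.286°.
θ = atan2( sin Δλ · cos φ₂ , cos φ₁ · sin φ₂ − sin φ₁ · cos φ₂ · cos Δλ )
  = atan2(-0.56996, 0.17210) = -73.199° → normalised to [0°, 360°): 286.801°.

287°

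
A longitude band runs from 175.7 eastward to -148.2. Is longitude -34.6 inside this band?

Band width going east from +175.7° to -148.2°: ((-148.2 − 175.7) mod 360) = 36.1°.
Offset of -34.6° east of the west edge: ((-34.6 − 175.7) mod 360) = 149.7°.
149.7° > 36.1° ⇒ outside.

No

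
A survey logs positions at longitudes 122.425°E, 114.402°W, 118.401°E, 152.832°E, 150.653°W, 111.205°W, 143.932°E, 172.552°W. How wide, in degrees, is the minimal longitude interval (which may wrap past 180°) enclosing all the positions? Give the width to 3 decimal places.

130.394°

Sort the longitudes: -172.552°, -150.653°, -114.402°, -111.205°, +118.401°, +122.425°, +143.932°, +152.832°.
Eastward gaps between consecutive values (wrapping around): 21.899°, 36.251°, 3.197°, 229.606°, 4.024°, 21.507°, 8.900°, 34.616°.
Largest gap = 229.606° ⇒ minimal covering band is its complement: 360° − 229.606° = 130.394°.
Band runs from +118.401° eastward to -111.205°, crossing the antimeridian.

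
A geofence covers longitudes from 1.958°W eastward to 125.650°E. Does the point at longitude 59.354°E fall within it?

Yes

Band width going east from -1.958° to +125.650°: ((125.650 − -1.958) mod 360) = 127.608°.
Offset of +59.354° east of the west edge: ((59.354 − -1.958) mod 360) = 61.312°.
61.312° ≤ 127.608° ⇒ inside.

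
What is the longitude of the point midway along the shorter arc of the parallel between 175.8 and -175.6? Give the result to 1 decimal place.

Signed shortest Δλ from +175.8° to -175.6° is +8.6°.
Midpoint longitude = +175.8° + (+8.6°)/2 = +175.8° + 4.3° = +180.1°.
Normalise into (−180°, 180°]: -179.9°.
(The naïve average (+175.8 + -175.6)/2 = 0.1° is on the wrong side of the globe.)

-179.9°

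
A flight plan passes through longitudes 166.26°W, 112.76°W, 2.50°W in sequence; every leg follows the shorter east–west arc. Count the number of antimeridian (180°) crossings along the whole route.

Leg 1: -166.26° → -112.76°, shortest Δλ = 53.5° (east) — does not cross 180°.
Leg 2: -112.76° → -2.50°, shortest Δλ = 110.26° (east) — does not cross 180°.
Total crossings: 0.

0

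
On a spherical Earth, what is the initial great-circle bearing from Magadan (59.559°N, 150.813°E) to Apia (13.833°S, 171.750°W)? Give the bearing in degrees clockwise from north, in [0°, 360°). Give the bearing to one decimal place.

143.1°

Δλ = -171.750 − 150.813 = -322.563°; wrapped into (−180°, 180°]: 37.437°.
θ = atan2( sin Δλ · cos φ₂ , cos φ₁ · sin φ₂ − sin φ₁ · cos φ₂ · cos Δλ )
  = atan2(0.59026, -0.78585) = 143.089° → normalised to [0°, 360°): 143.089°.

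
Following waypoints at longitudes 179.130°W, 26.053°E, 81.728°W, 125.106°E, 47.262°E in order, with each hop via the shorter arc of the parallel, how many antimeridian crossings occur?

Leg 1: -179.130° → +26.053°, shortest Δλ = -154.817° (west) — crosses 180°.
Leg 2: +26.053° → -81.728°, shortest Δλ = -107.781° (west) — does not cross 180°.
Leg 3: -81.728° → +125.106°, shortest Δλ = -153.166° (west) — crosses 180°.
Leg 4: +125.106° → +47.262°, shortest Δλ = -77.844° (west) — does not cross 180°.
Total crossings: 2.

2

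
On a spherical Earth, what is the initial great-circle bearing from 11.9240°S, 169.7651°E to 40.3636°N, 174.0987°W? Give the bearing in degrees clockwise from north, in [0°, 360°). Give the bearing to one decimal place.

15.1°

Δλ = -174.0987 − 169.7651 = -343.8638°; wrapped into (−180°, 180°]: 16.1362°.
θ = atan2( sin Δλ · cos φ₂ , cos φ₁ · sin φ₂ − sin φ₁ · cos φ₂ · cos Δλ )
  = atan2(0.21176, 0.78489) = 15.099° → normalised to [0°, 360°): 15.099°.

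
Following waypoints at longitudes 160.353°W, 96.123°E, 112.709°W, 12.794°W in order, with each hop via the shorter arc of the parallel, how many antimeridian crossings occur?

2

Leg 1: -160.353° → +96.123°, shortest Δλ = -103.524° (west) — crosses 180°.
Leg 2: +96.123° → -112.709°, shortest Δλ = 151.168° (east) — crosses 180°.
Leg 3: -112.709° → -12.794°, shortest Δλ = 99.915° (east) — does not cross 180°.
Total crossings: 2.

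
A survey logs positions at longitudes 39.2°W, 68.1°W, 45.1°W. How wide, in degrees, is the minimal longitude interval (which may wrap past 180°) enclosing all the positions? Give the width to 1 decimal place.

Sort the longitudes: -68.1°, -45.1°, -39.2°.
Eastward gaps between consecutive values (wrapping around): 23.0°, 5.9°, 331.1°.
Largest gap = 331.1° ⇒ minimal covering band is its complement: 360° − 331.1° = 28.9°.
Band runs from -68.1° eastward to -39.2°.

28.9°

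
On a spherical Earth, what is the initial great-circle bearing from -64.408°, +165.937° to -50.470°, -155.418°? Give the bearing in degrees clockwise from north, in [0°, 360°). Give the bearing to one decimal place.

73.8°

Δλ = -155.418 − 165.937 = -321.355°; wrapped into (−180°, 180°]: 38.645°.
θ = atan2( sin Δλ · cos φ₂ , cos φ₁ · sin φ₂ − sin φ₁ · cos φ₂ · cos Δλ )
  = atan2(0.39748, 0.11517) = 73.840° → normalised to [0°, 360°): 73.840°.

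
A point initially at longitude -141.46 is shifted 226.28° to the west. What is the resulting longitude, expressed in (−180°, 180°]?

-7.74°

Start at -141.46°; shift −226.28° → -367.74°.
-367.74° lies outside (−180°, 180°]; add 360° → -7.74°.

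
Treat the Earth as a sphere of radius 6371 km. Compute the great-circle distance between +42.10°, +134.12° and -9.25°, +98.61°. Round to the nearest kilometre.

Δλ = 98.61 − 134.12 = -35.51°.
Δφ = -9.25 − 42.10 = -51.35°.
a = sin²(Δφ/2) + cos φ₁ · cos φ₂ · sin²(Δλ/2) = 0.255821.
c = 2·atan2(√a, √(1−a)) = 1.06059 rad → d = 6371·c ≈ 6757.01 km.

6757 km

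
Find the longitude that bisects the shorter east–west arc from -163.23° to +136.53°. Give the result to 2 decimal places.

Signed shortest Δλ from -163.23° to +136.53° is -60.24°.
Midpoint longitude = -163.23° + (-60.24°)/2 = -163.23° − 30.12° = -193.35°.
Normalise into (−180°, 180°]: +166.65°.
(The naïve average (-163.23 + +136.53)/2 = -13.35° is on the wrong side of the globe.)

+166.65°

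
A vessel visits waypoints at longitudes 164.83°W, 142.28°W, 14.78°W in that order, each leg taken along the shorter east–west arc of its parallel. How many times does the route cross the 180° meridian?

Leg 1: -164.83° → -142.28°, shortest Δλ = 22.55° (east) — does not cross 180°.
Leg 2: -142.28° → -14.78°, shortest Δλ = 127.5° (east) — does not cross 180°.
Total crossings: 0.

0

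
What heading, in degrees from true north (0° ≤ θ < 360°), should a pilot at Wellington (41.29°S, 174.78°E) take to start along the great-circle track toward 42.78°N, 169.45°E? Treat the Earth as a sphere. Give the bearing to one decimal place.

356.1°

Δλ = 169.45 − 174.78 = -5.33°.
θ = atan2( sin Δλ · cos φ₂ , cos φ₁ · sin φ₂ − sin φ₁ · cos φ₂ · cos Δλ )
  = atan2(-0.06818, 0.99255) = -3.930° → normalised to [0°, 360°): 356.070°.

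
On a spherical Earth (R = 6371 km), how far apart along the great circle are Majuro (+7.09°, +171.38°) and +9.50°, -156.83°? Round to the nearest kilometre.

Δλ = -156.83 − 171.38 = -328.21°; wrapped into (−180°, 180°]: 31.79°.
Δφ = 9.50 − 7.09 = 2.41°.
a = sin²(Δφ/2) + cos φ₁ · cos φ₂ · sin²(Δλ/2) = 0.073856.
c = 2·atan2(√a, √(1−a)) = 0.55045 rad → d = 6371·c ≈ 3506.92 km.

3507 km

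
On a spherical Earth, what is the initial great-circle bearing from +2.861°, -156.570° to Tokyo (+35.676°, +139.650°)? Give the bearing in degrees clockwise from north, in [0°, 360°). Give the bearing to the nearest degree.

308°

Δλ = 139.650 − -156.570 = 296.220°; wrapped into (−180°, 180°]: -63.780°.
θ = atan2( sin Δλ · cos φ₂ , cos φ₁ · sin φ₂ − sin φ₁ · cos φ₂ · cos Δλ )
  = atan2(-0.72874, 0.56456) = -52.235° → normalised to [0°, 360°): 307.765°.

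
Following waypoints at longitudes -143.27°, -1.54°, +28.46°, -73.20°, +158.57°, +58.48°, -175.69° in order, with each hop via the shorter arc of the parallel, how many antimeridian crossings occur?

2

Leg 1: -143.27° → -1.54°, shortest Δλ = 141.73° (east) — does not cross 180°.
Leg 2: -1.54° → +28.46°, shortest Δλ = 30.0° (east) — does not cross 180°.
Leg 3: +28.46° → -73.20°, shortest Δλ = -101.66° (west) — does not cross 180°.
Leg 4: -73.20° → +158.57°, shortest Δλ = -128.23° (west) — crosses 180°.
Leg 5: +158.57° → +58.48°, shortest Δλ = -100.09° (west) — does not cross 180°.
Leg 6: +58.48° → -175.69°, shortest Δλ = 125.83° (east) — crosses 180°.
Total crossings: 2.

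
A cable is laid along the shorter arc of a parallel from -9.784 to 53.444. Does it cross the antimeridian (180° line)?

No

Signed shortest Δλ = ((53.444 − -9.784 + 180) mod 360) − 180 = 63.228°.
Going east by 63.228° from -9.784° reaches +53.444° without touching 180°.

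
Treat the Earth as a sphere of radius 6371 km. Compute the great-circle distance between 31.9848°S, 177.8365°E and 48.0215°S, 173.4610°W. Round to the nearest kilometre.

Δλ = -173.4610 − 177.8365 = -351.2975°; wrapped into (−180°, 180°]: 8.7025°.
Δφ = -48.0215 − -31.9848 = -16.0367°.
a = sin²(Δφ/2) + cos φ₁ · cos φ₂ · sin²(Δλ/2) = 0.022723.
c = 2·atan2(√a, √(1−a)) = 0.30264 rad → d = 6371·c ≈ 1928.11 km.

1928 km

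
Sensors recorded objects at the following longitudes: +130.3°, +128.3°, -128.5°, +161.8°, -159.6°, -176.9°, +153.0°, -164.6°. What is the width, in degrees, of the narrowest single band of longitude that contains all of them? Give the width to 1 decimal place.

103.2°

Sort the longitudes: -176.9°, -164.6°, -159.6°, -128.5°, +128.3°, +130.3°, +153.0°, +161.8°.
Eastward gaps between consecutive values (wrapping around): 12.3°, 5.0°, 31.1°, 256.8°, 2.0°, 22.7°, 8.8°, 21.3°.
Largest gap = 256.8° ⇒ minimal covering band is its complement: 360° − 256.8° = 103.2°.
Band runs from +128.3° eastward to -128.5°, crossing the antimeridian.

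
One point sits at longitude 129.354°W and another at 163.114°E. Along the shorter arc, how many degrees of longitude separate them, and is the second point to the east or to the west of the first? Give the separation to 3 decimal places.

67.532° west

Raw difference: 163.114 − -129.354 = 292.468°.
Normalise into (−180°, 180°]: 292.468° − 360° = -67.532°.
Negative ⇒ the second point lies to the west; separation 67.532°.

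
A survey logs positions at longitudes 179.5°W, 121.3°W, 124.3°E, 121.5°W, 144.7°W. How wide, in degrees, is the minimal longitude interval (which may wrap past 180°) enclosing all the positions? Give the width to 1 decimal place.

Sort the longitudes: -179.5°, -144.7°, -121.5°, -121.3°, +124.3°.
Eastward gaps between consecutive values (wrapping around): 34.8°, 23.2°, 0.2°, 245.6°, 56.2°.
Largest gap = 245.6° ⇒ minimal covering band is its complement: 360° − 245.6° = 114.4°.
Band runs from +124.3° eastward to -121.3°, crossing the antimeridian.

114.4°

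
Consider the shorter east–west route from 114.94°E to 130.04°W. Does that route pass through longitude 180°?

Yes

Naïve |-130.04 − 114.94| = 244.98° > 180°, so the shorter arc goes the other way round — across 180°.
Signed shortest Δλ = ((-130.04 − 114.94 + 180) mod 360) − 180 = 115.02°.
Going east by 115.02° from +114.94° passes through 180° before reaching -130.04°.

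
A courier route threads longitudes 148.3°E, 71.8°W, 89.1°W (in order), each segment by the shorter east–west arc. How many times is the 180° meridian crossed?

1

Leg 1: +148.3° → -71.8°, shortest Δλ = 139.9° (east) — crosses 180°.
Leg 2: -71.8° → -89.1°, shortest Δλ = -17.3° (west) — does not cross 180°.
Total crossings: 1.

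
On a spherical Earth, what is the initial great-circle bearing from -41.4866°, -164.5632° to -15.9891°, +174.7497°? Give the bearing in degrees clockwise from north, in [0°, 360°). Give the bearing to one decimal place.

318.9°

Δλ = 174.7497 − -164.5632 = 339.3129°; wrapped into (−180°, 180°]: -20.6871°.
θ = atan2( sin Δλ · cos φ₂ , cos φ₁ · sin φ₂ − sin φ₁ · cos φ₂ · cos Δλ )
  = atan2(-0.33960, 0.38941) = -41.091° → normalised to [0°, 360°): 318.909°.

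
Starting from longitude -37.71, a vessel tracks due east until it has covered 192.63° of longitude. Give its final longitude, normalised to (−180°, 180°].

+154.92°

Start at -37.71°; shift +192.63° → +154.92°.
+154.92° already lies in (−180°, 180°].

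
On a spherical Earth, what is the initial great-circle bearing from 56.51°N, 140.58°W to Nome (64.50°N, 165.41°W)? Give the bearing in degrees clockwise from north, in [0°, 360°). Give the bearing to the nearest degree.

Δλ = -165.41 − -140.58 = -24.83°.
θ = atan2( sin Δλ · cos φ₂ , cos φ₁ · sin φ₂ − sin φ₁ · cos φ₂ · cos Δλ )
  = atan2(-0.18078, 0.17219) = -46.395° → normalised to [0°, 360°): 313.605°.

314°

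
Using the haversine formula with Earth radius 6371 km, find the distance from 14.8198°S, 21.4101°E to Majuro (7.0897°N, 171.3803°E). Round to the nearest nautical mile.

8979 nmi

Δλ = 171.3803 − 21.4101 = 149.9702°.
Δφ = 7.0897 − -14.8198 = 21.9095°.
a = sin²(Δφ/2) + cos φ₁ · cos φ₂ · sin²(Δλ/2) = 0.931068.
c = 2·atan2(√a, √(1−a)) = 2.61027 rad → d = 6371·c ≈ 16630.00 km ≈ 8979.48 nmi.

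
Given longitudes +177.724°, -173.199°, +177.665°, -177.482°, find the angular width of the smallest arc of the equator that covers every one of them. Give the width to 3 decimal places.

Sort the longitudes: -177.482°, -173.199°, +177.665°, +177.724°.
Eastward gaps between consecutive values (wrapping around): 4.283°, 350.864°, 0.059°, 4.794°.
Largest gap = 350.864° ⇒ minimal covering band is its complement: 360° − 350.864° = 9.136°.
Band runs from +177.665° eastward to -173.199°, crossing the antimeridian.

9.136°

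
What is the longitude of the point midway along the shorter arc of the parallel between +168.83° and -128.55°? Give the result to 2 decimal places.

-159.86°

Signed shortest Δλ from +168.83° to -128.55° is +62.62°.
Midpoint longitude = +168.83° + (+62.62°)/2 = +168.83° + 31.31° = +200.14°.
Normalise into (−180°, 180°]: -159.86°.
(The naïve average (+168.83 + -128.55)/2 = 20.14° is on the wrong side of the globe.)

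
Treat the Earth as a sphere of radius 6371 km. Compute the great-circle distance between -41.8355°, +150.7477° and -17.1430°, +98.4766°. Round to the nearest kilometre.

5647 km

Δλ = 98.4766 − 150.7477 = -52.2711°.
Δφ = -17.1430 − -41.8355 = 24.6925°.
a = sin²(Δφ/2) + cos φ₁ · cos φ₂ · sin²(Δλ/2) = 0.183865.
c = 2·atan2(√a, √(1−a)) = 0.88632 rad → d = 6371·c ≈ 5646.73 km.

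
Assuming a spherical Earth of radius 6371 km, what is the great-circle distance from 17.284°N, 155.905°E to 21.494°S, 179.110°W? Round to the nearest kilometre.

5099 km

Δλ = -179.110 − 155.905 = -335.015°; wrapped into (−180°, 180°]: 24.985°.
Δφ = -21.494 − 17.284 = -38.778°.
a = sin²(Δφ/2) + cos φ₁ · cos φ₂ · sin²(Δλ/2) = 0.151782.
c = 2·atan2(√a, √(1−a)) = 0.80038 rad → d = 6371·c ≈ 5099.20 km.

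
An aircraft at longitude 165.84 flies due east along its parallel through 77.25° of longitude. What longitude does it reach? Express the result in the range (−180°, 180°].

-116.91°

Start at +165.84°; shift +77.25° → +243.09°.
+243.09° lies outside (−180°, 180°]; subtract 360° → -116.91°.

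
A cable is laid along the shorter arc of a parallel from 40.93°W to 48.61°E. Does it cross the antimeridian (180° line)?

Signed shortest Δλ = ((48.61 − -40.93 + 180) mod 360) − 180 = 89.54°.
Going east by 89.54° from -40.93° reaches +48.61° without touching 180°.

No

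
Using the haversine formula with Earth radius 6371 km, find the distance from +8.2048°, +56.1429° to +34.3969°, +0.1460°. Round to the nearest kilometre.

6393 km

Δλ = 0.1460 − 56.1429 = -55.9969°.
Δφ = 34.3969 − 8.2048 = 26.1921°.
a = sin²(Δφ/2) + cos φ₁ · cos φ₂ · sin²(Δλ/2) = 0.231325.
c = 2·atan2(√a, √(1−a)) = 1.00351 rad → d = 6371·c ≈ 6393.33 km.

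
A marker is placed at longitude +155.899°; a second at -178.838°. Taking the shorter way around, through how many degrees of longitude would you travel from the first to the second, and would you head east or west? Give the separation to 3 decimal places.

25.263° east

Raw difference: -178.838 − 155.899 = -334.737°.
Normalise into (−180°, 180°]: -334.737° + 360° = 25.263°.
Positive ⇒ the second point lies to the east; separation 25.263°.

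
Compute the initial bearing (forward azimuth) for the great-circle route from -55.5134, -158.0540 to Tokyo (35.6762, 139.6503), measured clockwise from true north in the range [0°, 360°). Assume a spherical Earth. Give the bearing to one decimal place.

Δλ = 139.6503 − -158.0540 = 297.7043°; wrapped into (−180°, 180°]: -62.2957°.
θ = atan2( sin Δλ · cos φ₂ , cos φ₁ · sin φ₂ − sin φ₁ · cos φ₂ · cos Δλ )
  = atan2(-0.71920, 0.64151) = -48.268° → normalised to [0°, 360°): 311.732°.

311.7°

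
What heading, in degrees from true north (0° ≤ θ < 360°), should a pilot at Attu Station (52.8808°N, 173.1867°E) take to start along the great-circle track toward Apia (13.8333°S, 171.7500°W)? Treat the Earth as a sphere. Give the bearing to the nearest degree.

Δλ = -171.7500 − 173.1867 = -344.9367°; wrapped into (−180°, 180°]: 15.0633°.
θ = atan2( sin Δλ · cos φ₂ , cos φ₁ · sin φ₂ − sin φ₁ · cos φ₂ · cos Δλ )
  = atan2(0.25235, -0.89194) = 164.203° → normalised to [0°, 360°): 164.203°.

164°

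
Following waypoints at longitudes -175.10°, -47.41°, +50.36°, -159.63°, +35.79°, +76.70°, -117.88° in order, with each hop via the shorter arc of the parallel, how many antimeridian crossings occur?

Leg 1: -175.10° → -47.41°, shortest Δλ = 127.69° (east) — does not cross 180°.
Leg 2: -47.41° → +50.36°, shortest Δλ = 97.77° (east) — does not cross 180°.
Leg 3: +50.36° → -159.63°, shortest Δλ = 150.01° (east) — crosses 180°.
Leg 4: -159.63° → +35.79°, shortest Δλ = -164.58° (west) — crosses 180°.
Leg 5: +35.79° → +76.70°, shortest Δλ = 40.91° (east) — does not cross 180°.
Leg 6: +76.70° → -117.88°, shortest Δλ = 165.42° (east) — crosses 180°.
Total crossings: 3.

3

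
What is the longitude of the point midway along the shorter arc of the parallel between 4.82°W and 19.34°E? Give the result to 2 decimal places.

7.26°E

Signed shortest Δλ from -4.82° to +19.34° is +24.16°.
Midpoint longitude = -4.82° + (+24.16°)/2 = -4.82° + 12.08° = +7.26°.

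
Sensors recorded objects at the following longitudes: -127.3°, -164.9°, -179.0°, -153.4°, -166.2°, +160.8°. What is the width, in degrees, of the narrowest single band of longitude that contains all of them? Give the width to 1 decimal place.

Sort the longitudes: -179.0°, -166.2°, -164.9°, -153.4°, -127.3°, +160.8°.
Eastward gaps between consecutive values (wrapping around): 12.8°, 1.3°, 11.5°, 26.1°, 288.1°, 20.2°.
Largest gap = 288.1° ⇒ minimal covering band is its complement: 360° − 288.1° = 71.9°.
Band runs from +160.8° eastward to -127.3°, crossing the antimeridian.

71.9°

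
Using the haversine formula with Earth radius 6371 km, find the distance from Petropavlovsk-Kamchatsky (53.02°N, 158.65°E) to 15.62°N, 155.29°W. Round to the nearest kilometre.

5771 km

Δλ = -155.29 − 158.65 = -313.94°; wrapped into (−180°, 180°]: 46.06°.
Δφ = 15.62 − 53.02 = -37.40°.
a = sin²(Δφ/2) + cos φ₁ · cos φ₂ · sin²(Δλ/2) = 0.191456.
c = 2·atan2(√a, √(1−a)) = 0.90576 rad → d = 6371·c ≈ 5770.60 km.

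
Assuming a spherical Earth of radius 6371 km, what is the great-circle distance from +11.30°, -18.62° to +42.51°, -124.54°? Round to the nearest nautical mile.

Δλ = -124.54 − -18.62 = -105.92°.
Δφ = 42.51 − 11.30 = 31.21°.
a = sin²(Δφ/2) + cos φ₁ · cos φ₂ · sin²(Δλ/2) = 0.532937.
c = 2·atan2(√a, √(1−a)) = 1.63672 rad → d = 6371·c ≈ 10427.54 km ≈ 5630.42 nmi.

5630 nmi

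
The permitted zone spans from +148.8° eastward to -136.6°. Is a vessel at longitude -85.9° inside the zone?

Band width going east from +148.8° to -136.6°: ((-136.6 − 148.8) mod 360) = 74.6°.
Offset of -85.9° east of the west edge: ((-85.9 − 148.8) mod 360) = 125.3°.
125.3° > 74.6° ⇒ outside.

No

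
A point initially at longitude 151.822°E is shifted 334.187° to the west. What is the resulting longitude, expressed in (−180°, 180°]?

177.635°E

Start at +151.822°; shift −334.187° → -182.365°.
-182.365° lies outside (−180°, 180°]; add 360° → +177.635°.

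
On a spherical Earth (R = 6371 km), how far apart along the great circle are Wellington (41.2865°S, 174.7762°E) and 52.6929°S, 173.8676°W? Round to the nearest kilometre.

Δλ = -173.8676 − 174.7762 = -348.6438°; wrapped into (−180°, 180°]: 11.3562°.
Δφ = -52.6929 − -41.2865 = -11.4064°.
a = sin²(Δφ/2) + cos φ₁ · cos φ₂ · sin²(Δλ/2) = 0.014334.
c = 2·atan2(√a, √(1−a)) = 0.24002 rad → d = 6371·c ≈ 1529.18 km.

1529 km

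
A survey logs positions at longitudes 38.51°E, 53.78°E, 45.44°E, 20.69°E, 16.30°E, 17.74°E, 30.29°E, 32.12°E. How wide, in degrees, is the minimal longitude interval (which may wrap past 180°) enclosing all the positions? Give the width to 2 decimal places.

Sort the longitudes: +16.30°, +17.74°, +20.69°, +30.29°, +32.12°, +38.51°, +45.44°, +53.78°.
Eastward gaps between consecutive values (wrapping around): 1.44°, 2.95°, 9.60°, 1.83°, 6.39°, 6.93°, 8.34°, 322.52°.
Largest gap = 322.52° ⇒ minimal covering band is its complement: 360° − 322.52° = 37.48°.
Band runs from +16.30° eastward to +53.78°.

37.48°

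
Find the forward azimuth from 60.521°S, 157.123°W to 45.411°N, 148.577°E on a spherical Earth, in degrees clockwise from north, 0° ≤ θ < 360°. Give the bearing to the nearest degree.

321°

Δλ = 148.577 − -157.123 = 305.700°; wrapped into (−180°, 180°]: -54.300°.
θ = atan2( sin Δλ · cos φ₂ , cos φ₁ · sin φ₂ − sin φ₁ · cos φ₂ · cos Δλ )
  = atan2(-0.57010, 0.70708) = -38.878° → normalised to [0°, 360°): 321.122°.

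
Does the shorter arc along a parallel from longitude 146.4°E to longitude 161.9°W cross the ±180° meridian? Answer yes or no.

Naïve |-161.9 − 146.4| = 308.3° > 180°, so the shorter arc goes the other way round — across 180°.
Signed shortest Δλ = ((-161.9 − 146.4 + 180) mod 360) − 180 = 51.7°.
Going east by 51.7° from +146.4° passes through 180° before reaching -161.9°.

Yes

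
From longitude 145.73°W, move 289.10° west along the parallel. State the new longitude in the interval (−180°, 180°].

Start at -145.73°; shift −289.10° → -434.83°.
-434.83° lies outside (−180°, 180°]; add 360° → -74.83°.

74.83°W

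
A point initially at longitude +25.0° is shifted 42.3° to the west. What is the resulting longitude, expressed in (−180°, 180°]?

-17.3°

Start at +25.0°; shift −42.3° → -17.3°.
-17.3° already lies in (−180°, 180°].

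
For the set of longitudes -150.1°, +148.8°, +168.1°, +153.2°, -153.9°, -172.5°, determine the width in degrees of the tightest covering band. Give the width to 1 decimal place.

61.1°

Sort the longitudes: -172.5°, -153.9°, -150.1°, +148.8°, +153.2°, +168.1°.
Eastward gaps between consecutive values (wrapping around): 18.6°, 3.8°, 298.9°, 4.4°, 14.9°, 19.4°.
Largest gap = 298.9° ⇒ minimal covering band is its complement: 360° − 298.9° = 61.1°.
Band runs from +148.8° eastward to -150.1°, crossing the antimeridian.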